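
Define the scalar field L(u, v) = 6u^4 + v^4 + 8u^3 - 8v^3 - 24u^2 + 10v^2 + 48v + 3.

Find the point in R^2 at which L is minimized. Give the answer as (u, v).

(-2, -1)

L(u,v) separates as P(u) + Q(v) + 3, so its minimum is min P + min Q + 3.
P'(u) = 24u(u - 1)(u + 2) vanishes at u ∈ {-2, 0, 1}; Q'(v) = 4(v - 4)(v - 3)(v + 1) vanishes at v ∈ {-1, 3, 4}.
Local minima of P (where P''>0): P(-2)=-64, P(1)=-10. Local minima of Q: Q(-1)=-29, Q(4)=96.
So the global minimum of L is P(-2) + Q(-1) + 3 = -64 − 29 + 3 = -90, attained at (-2, -1).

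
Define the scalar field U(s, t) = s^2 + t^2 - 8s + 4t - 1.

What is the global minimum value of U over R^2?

-21

U(s,t) separates as P(s) + Q(t) − 1, so its minimum is min P + min Q − 1.
P'(s) = 2s - 8 vanishes at s ∈ {4}; Q'(t) = 2(t + 2) vanishes at t ∈ {-2}.
Local minima of P (where P''>0): P(4)=-16. Local minima of Q: Q(-2)=-4.
So the global minimum of U is P(4) + Q(-2) − 1 = -16 − 4 − 1 = -21, attained at (4, -2).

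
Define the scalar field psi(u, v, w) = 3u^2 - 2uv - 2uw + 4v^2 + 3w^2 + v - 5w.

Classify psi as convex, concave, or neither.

psi is quadratic, so its Hessian is the constant matrix H = [[6, -2, -2], [-2, 8, 0], [-2, 0, 6]].
Leading principal minors: 6, 44, 232.
All positive ⇒ H ≻ 0 ⇒ convex.

convex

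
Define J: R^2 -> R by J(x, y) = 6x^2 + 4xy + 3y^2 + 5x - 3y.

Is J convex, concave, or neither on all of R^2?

J is quadratic, so its Hessian is the constant matrix H = [[12, 4], [4, 6]].
det(H) = 56, tr(H) = 18.
det(H) > 0 and tr(H) > 0, so H is positive definite everywhere: convex.

convex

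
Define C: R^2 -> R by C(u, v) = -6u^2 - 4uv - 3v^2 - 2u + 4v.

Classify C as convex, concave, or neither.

C is quadratic, so its Hessian is the constant matrix H = [[-12, -4], [-4, -6]].
det(H) = 56, tr(H) = -18.
det(H) > 0 and tr(H) < 0, so H is negative definite everywhere: concave.

concave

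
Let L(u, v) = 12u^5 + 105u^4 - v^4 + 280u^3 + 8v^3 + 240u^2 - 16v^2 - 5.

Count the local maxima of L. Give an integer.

4

L separates as a function of u plus a function of v, so ∇L=0 decouples.
∂L/∂u = 60u(u + 1)(u + 2)(u + 4) = 0 at u ∈ {-4, -2, -1, 0}; ∂L/∂v = -4v(v - 4)(v - 2) = 0 at v ∈ {0, 2, 4}.
The Hessian is diagonal: diag(L_uu, L_vv). Second derivatives: L_uu(-4)=-1440, L_uu(-2)=240, L_uu(-1)=-180, L_uu(0)=480; L_vv(0)=-32, L_vv(2)=16, L_vv(4)=-32.
Local maxima occur where both diagonal entries negative: (-4, 0), (-4, 4), (-1, 0), (-1, 4). Count: 4.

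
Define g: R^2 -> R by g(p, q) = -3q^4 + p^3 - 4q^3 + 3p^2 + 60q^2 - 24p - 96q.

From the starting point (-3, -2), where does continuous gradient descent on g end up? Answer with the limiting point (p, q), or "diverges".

(2, 1)

g is separable, so gradient descent decouples: p follows -∂g/∂p, q follows -∂g/∂q.
∂g/∂p = 3(p - 2)(p + 4); at p=-3 this is -15, so p increases.
∂g/∂q = -12(q - 2)(q - 1)(q + 4); at q=-2 this is -288, so q increases.
p converges to its nearest critical value 2 (a local min of the p-part); q converges to 1. The iterate converges to (2, 1).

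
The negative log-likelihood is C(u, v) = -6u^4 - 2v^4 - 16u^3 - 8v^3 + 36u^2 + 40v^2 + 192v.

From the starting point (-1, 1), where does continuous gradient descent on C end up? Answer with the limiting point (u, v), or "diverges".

C is separable, so gradient descent decouples: u follows -∂C/∂u, v follows -∂C/∂v.
∂C/∂u = -24u(u - 1)(u + 3); at u=-1 this is -96, so u increases.
∂C/∂v = -8(v - 3)(v + 2)(v + 4); at v=1 this is 240, so v decreases.
u converges to its nearest critical value 0 (a local min of the u-part); v converges to -2. The iterate converges to (0, -2).

(0, -2)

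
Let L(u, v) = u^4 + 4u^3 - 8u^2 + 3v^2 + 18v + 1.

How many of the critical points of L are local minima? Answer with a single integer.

2

L separates as a function of u plus a function of v, so ∇L=0 decouples.
∂L/∂u = 4u(u - 1)(u + 4) = 0 at u ∈ {-4, 0, 1}; ∂L/∂v = 6(v + 3) = 0 at v ∈ {-3}.
The Hessian is diagonal: diag(L_uu, L_vv). Second derivatives: L_uu(-4)=80, L_uu(0)=-16, L_uu(1)=20; L_vv(-3)=6.
Local minima occur where both diagonal entries positive: (-4, -3), (1, -3). Count: 2.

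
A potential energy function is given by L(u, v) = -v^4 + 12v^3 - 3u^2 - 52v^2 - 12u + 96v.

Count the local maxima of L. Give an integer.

2

L separates as a function of u plus a function of v, so ∇L=0 decouples.
∂L/∂u = -6(u + 2) = 0 at u ∈ {-2}; ∂L/∂v = -4(v - 4)(v - 3)(v - 2) = 0 at v ∈ {2, 3, 4}.
The Hessian is diagonal: diag(L_uu, L_vv). Second derivatives: L_uu(-2)=-6; L_vv(2)=-8, L_vv(3)=4, L_vv(4)=-8.
Local maxima occur where both diagonal entries negative: (-2, 2), (-2, 4). Count: 2.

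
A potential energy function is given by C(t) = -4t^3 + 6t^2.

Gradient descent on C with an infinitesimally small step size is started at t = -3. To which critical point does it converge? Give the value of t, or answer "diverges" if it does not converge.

0

C'(t) = -12t(t - 1), so C'(-3) = -144.
Gradient descent moves in the -C' direction, i.e. t is increasing.
The nearest critical point in that direction is t = 0, where C'' = 12 > 0 (a local minimum). The iterate converges there.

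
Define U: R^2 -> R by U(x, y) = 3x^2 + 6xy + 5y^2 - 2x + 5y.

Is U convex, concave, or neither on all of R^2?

convex

U is quadratic, so its Hessian is the constant matrix H = [[6, 6], [6, 10]].
det(H) = 24, tr(H) = 16.
det(H) > 0 and tr(H) > 0, so H is positive definite everywhere: convex.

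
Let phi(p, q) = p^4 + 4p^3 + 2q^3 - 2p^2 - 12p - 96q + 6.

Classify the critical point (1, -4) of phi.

The mixed partial ∂²phi/∂p∂q is 0, so the Hessian at any point is diag(phi_pp, phi_qq) = diag(4(3p^2 + 6p - 1), 12q).
At (1, -4): H = diag(32, -48).
The eigenvalues have opposite signs, so H is indefinite: a saddle point.

saddle point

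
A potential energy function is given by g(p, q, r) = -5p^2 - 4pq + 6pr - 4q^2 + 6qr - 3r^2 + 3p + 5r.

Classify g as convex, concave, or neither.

concave

g is quadratic, so its Hessian is the constant matrix H = [[-10, -4, 6], [-4, -8, 6], [6, 6, -6]].
Leading principal minors: -10, 64, -24.
Signs alternate −, +, − ⇒ H ≺ 0 ⇒ concave.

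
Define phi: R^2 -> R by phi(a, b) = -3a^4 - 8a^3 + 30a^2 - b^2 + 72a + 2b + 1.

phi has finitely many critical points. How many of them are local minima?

phi separates as a function of a plus a function of b, so ∇phi=0 decouples.
∂phi/∂a = -12(a - 2)(a + 1)(a + 3) = 0 at a ∈ {-3, -1, 2}; ∂phi/∂b = -2(b - 1) = 0 at b ∈ {1}.
The Hessian is diagonal: diag(phi_aa, phi_bb). Second derivatives: phi_aa(-3)=-120, phi_aa(-1)=72, phi_aa(2)=-180; phi_bb(1)=-2.
Local minima occur where both diagonal entries positive: none. Count: 0.

0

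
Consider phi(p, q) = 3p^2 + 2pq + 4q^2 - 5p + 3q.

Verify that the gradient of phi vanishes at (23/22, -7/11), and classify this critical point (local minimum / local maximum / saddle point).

∇phi = (6p + 2q - 5, 2p + 8q + 3); substituting (23/22, -7/11) gives ∇phi = (0, 0), so (23/22, -7/11) is indeed a critical point.
The Hessian of phi is constant: H = [[6, 2], [2, 8]].
det(H) = 6·8 − 2² = 44.
det(H) > 0 and tr(H) = 14 > 0, so H is positive definite and the point is a local minimum.

local minimum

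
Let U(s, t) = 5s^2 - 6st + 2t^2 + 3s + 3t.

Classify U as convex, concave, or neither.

U is quadratic, so its Hessian is the constant matrix H = [[10, -6], [-6, 4]].
det(H) = 4, tr(H) = 14.
det(H) > 0 and tr(H) > 0, so H is positive definite everywhere: convex.

convex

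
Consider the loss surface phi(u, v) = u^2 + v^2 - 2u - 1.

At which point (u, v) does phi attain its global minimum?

phi(u,v) separates as P(u) + Q(v) − 1, so its minimum is min P + min Q − 1.
P'(u) = 2u - 2 vanishes at u ∈ {1}; Q'(v) = 2v vanishes at v ∈ {0}.
Local minima of P (where P''>0): P(1)=-1. Local minima of Q: Q(0)=0.
So the global minimum of phi is P(1) + Q(0) − 1 = -1 + 0 − 1 = -2, attained at (1, 0).

(1, 0)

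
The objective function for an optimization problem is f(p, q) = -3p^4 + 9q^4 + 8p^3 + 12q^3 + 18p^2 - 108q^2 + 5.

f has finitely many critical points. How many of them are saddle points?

f separates as a function of p plus a function of q, so ∇f=0 decouples.
∂f/∂p = -12p(p - 3)(p + 1) = 0 at p ∈ {-1, 0, 3}; ∂f/∂q = 36q(q - 2)(q + 3) = 0 at q ∈ {-3, 0, 2}.
The Hessian is diagonal: diag(f_pp, f_qq). Second derivatives: f_pp(-1)=-48, f_pp(0)=36, f_pp(3)=-144; f_qq(-3)=540, f_qq(0)=-216, f_qq(2)=360.
Saddle points occur where the two diagonal entries have opposite signs: (-1, -3), (-1, 2), (0, 0), (3, -3), (3, 2). Count: 5.

5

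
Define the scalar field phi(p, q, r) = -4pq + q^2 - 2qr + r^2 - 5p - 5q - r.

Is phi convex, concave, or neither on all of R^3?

phi is quadratic, so its Hessian is the constant matrix H = [[0, -4, 0], [-4, 2, -2], [0, -2, 2]].
Leading principal minors: 0, -16, -32.
Neither pattern holds ⇒ H is indefinite ⇒ neither convex nor concave.

neither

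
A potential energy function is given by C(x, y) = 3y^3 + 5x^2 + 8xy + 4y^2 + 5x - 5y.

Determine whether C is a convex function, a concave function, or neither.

The term 3y^3 is cubic, so the Hessian is not constant.
∂²C/∂y² = 18y + 8, which takes both signs as y varies (negative for sufficiently negative y). A diagonal entry of the Hessian changing sign means the Hessian is neither positive- nor negative-semidefinite on all of R^2.

neither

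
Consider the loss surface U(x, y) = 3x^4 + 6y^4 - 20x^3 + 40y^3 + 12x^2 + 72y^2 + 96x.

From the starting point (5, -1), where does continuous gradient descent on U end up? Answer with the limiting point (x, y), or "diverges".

(4, 0)

U is separable, so gradient descent decouples: x follows -∂U/∂x, y follows -∂U/∂y.
∂U/∂x = 12(x - 4)(x - 2)(x + 1); at x=5 this is 216, so x decreases.
∂U/∂y = 24y(y + 2)(y + 3); at y=-1 this is -48, so y increases.
x converges to its nearest critical value 4 (a local min of the x-part); y converges to 0. The iterate converges to (4, 0).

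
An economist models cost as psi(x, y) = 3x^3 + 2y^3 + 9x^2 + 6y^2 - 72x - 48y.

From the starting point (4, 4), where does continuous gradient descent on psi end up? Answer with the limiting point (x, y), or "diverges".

psi is separable, so gradient descent decouples: x follows -∂psi/∂x, y follows -∂psi/∂y.
∂psi/∂x = 9(x - 2)(x + 4); at x=4 this is 144, so x decreases.
∂psi/∂y = 6(y - 2)(y + 4); at y=4 this is 96, so y decreases.
x converges to its nearest critical value 2 (a local min of the x-part); y converges to 2. The iterate converges to (2, 2).

(2, 2)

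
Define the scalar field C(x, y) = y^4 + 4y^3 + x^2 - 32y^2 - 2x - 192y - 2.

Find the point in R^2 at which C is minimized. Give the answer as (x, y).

C(x,y) separates as P(x) + Q(y) − 2, so its minimum is min P + min Q − 2.
P'(x) = 2x - 2 vanishes at x ∈ {1}; Q'(y) = 4(y - 4)(y + 3)(y + 4) vanishes at y ∈ {-4, -3, 4}.
Local minima of P (where P''>0): P(1)=-1. Local minima of Q: Q(-4)=256, Q(4)=-768.
So the global minimum of C is P(1) + Q(4) − 2 = -1 − 768 − 2 = -771, attained at (1, 4).

(1, 4)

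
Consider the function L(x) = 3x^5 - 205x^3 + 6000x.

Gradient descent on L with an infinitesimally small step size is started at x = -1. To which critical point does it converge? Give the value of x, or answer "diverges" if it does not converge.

-4

L'(x) = 15(x - 5)(x - 4)(x + 4)(x + 5), so L'(-1) = 5400.
Gradient descent moves in the -L' direction, i.e. x is decreasing.
The nearest critical point in that direction is x = -4, where L'' = 1080 > 0 (a local minimum). The iterate converges there.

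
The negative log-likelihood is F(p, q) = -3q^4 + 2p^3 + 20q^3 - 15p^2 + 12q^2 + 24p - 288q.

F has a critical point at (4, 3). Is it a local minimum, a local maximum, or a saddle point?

local minimum

The mixed partial ∂²F/∂p∂q is 0, so the Hessian at any point is diag(F_pp, F_qq) = diag(6(2p - 5), 12(-3q^2 + 10q + 2)).
At (4, 3): H = diag(18, 60).
Both eigenvalues are positive, so H is positive definite: a local minimum.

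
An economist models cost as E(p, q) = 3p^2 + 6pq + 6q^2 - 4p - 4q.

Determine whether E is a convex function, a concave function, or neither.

convex

E is quadratic, so its Hessian is the constant matrix H = [[6, 6], [6, 12]].
det(H) = 36, tr(H) = 18.
det(H) > 0 and tr(H) > 0, so H is positive definite everywhere: convex.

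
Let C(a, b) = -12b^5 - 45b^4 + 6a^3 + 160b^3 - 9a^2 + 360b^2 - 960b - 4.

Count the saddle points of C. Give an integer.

C separates as a function of a plus a function of b, so ∇C=0 decouples.
∂C/∂a = 18a(a - 1) = 0 at a ∈ {0, 1}; ∂C/∂b = -60(b - 2)(b - 1)(b + 2)(b + 4) = 0 at b ∈ {-4, -2, 1, 2}.
The Hessian is diagonal: diag(C_aa, C_bb). Second derivatives: C_aa(0)=-18, C_aa(1)=18; C_bb(-4)=3600, C_bb(-2)=-1440, C_bb(1)=900, C_bb(2)=-1440.
Saddle points occur where the two diagonal entries have opposite signs: (0, -4), (0, 1), (1, -2), (1, 2). Count: 4.

4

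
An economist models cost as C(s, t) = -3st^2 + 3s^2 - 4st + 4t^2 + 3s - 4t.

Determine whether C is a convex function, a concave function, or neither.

neither

The term -3st^2 is cubic, so the Hessian is not constant.
∂²C/∂t² = -6s + 8, which takes both signs as s varies (negative for sufficiently large s). A diagonal entry of the Hessian changing sign means the Hessian is neither positive- nor negative-semidefinite on all of R^2.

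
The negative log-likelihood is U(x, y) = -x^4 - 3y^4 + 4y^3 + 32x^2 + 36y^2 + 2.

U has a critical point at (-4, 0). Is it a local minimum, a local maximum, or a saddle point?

The mixed partial ∂²U/∂x∂y is 0, so the Hessian at any point is diag(U_xx, U_yy) = diag(4(-3x^2 + 16), 12(-3y^2 + 2y + 6)).
At (-4, 0): H = diag(-128, 72).
The eigenvalues have opposite signs, so H is indefinite: a saddle point.

saddle point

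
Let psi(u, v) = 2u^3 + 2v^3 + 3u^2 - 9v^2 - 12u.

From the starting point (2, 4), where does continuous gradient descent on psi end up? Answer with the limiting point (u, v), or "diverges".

psi is separable, so gradient descent decouples: u follows -∂psi/∂u, v follows -∂psi/∂v.
∂psi/∂u = 6(u - 1)(u + 2); at u=2 this is 24, so u decreases.
∂psi/∂v = 6v(v - 3); at v=4 this is 24, so v decreases.
u converges to its nearest critical value 1 (a local min of the u-part); v converges to 3. The iterate converges to (1, 3).

(1, 3)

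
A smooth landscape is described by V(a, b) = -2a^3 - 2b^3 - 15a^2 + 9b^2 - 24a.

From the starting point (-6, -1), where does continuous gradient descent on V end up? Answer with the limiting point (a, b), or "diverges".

(-4, 0)

V is separable, so gradient descent decouples: a follows -∂V/∂a, b follows -∂V/∂b.
∂V/∂a = -6(a + 1)(a + 4); at a=-6 this is -60, so a increases.
∂V/∂b = -6b(b - 3); at b=-1 this is -24, so b increases.
a converges to its nearest critical value -4 (a local min of the a-part); b converges to 0. The iterate converges to (-4, 0).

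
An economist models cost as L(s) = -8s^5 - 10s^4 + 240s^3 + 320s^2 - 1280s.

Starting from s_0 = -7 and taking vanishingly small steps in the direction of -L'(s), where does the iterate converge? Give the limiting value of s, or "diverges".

L'(s) = -40(s - 4)(s - 1)(s + 2)(s + 4), so L'(-7) = -52800.
Gradient descent moves in the -L' direction, i.e. s is increasing.
The nearest critical point in that direction is s = -4, where L'' = 3200 > 0 (a local minimum). The iterate converges there.

-4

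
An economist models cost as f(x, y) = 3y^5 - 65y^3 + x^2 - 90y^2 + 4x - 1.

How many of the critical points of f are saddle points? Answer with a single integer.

f separates as a function of x plus a function of y, so ∇f=0 decouples.
∂f/∂x = 2(x + 2) = 0 at x ∈ {-2}; ∂f/∂y = 15y(y - 4)(y + 1)(y + 3) = 0 at y ∈ {-3, -1, 0, 4}.
The Hessian is diagonal: diag(f_xx, f_yy). Second derivatives: f_xx(-2)=2; f_yy(-3)=-630, f_yy(-1)=150, f_yy(0)=-180, f_yy(4)=2100.
Saddle points occur where the two diagonal entries have opposite signs: (-2, -3), (-2, 0). Count: 2.

2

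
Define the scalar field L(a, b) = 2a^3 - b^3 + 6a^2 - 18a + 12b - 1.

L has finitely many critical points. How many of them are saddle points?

2

L separates as a function of a plus a function of b, so ∇L=0 decouples.
∂L/∂a = 6(a - 1)(a + 3) = 0 at a ∈ {-3, 1}; ∂L/∂b = -3(b - 2)(b + 2) = 0 at b ∈ {-2, 2}.
The Hessian is diagonal: diag(L_aa, L_bb). Second derivatives: L_aa(-3)=-24, L_aa(1)=24; L_bb(-2)=12, L_bb(2)=-12.
Saddle points occur where the two diagonal entries have opposite signs: (-3, -2), (1, 2). Count: 2.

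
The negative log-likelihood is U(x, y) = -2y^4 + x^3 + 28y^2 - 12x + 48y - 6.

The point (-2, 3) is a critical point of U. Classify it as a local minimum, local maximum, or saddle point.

The mixed partial ∂²U/∂x∂y is 0, so the Hessian at any point is diag(U_xx, U_yy) = diag(6x, 8(-3y^2 + 7)).
At (-2, 3): H = diag(-12, -160).
Both eigenvalues are negative, so H is negative definite: a local maximum.

local maximum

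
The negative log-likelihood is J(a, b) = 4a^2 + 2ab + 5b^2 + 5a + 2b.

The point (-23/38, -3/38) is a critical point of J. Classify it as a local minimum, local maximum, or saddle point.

The Hessian of J is constant: H = [[8, 2], [2, 10]].
det(H) = 8·10 − 2² = 76.
det(H) > 0 and tr(H) = 18 > 0, so H is positive definite and the point is a local minimum.

local minimum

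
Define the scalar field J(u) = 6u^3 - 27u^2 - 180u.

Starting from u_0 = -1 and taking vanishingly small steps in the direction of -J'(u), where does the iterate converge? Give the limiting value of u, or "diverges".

5

J'(u) = 18(u - 5)(u + 2), so J'(-1) = -108.
Gradient descent moves in the -J' direction, i.e. u is increasing.
The nearest critical point in that direction is u = 5, where J'' = 126 > 0 (a local minimum). The iterate converges there.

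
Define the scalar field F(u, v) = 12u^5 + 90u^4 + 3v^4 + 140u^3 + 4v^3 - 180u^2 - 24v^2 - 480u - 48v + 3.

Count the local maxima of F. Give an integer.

F separates as a function of u plus a function of v, so ∇F=0 decouples.
∂F/∂u = 60(u - 1)(u + 1)(u + 2)(u + 4) = 0 at u ∈ {-4, -2, -1, 1}; ∂F/∂v = 12(v - 2)(v + 1)(v + 2) = 0 at v ∈ {-2, -1, 2}.
The Hessian is diagonal: diag(F_uu, F_vv). Second derivatives: F_uu(-4)=-1800, F_uu(-2)=360, F_uu(-1)=-360, F_uu(1)=1800; F_vv(-2)=48, F_vv(-1)=-36, F_vv(2)=144.
Local maxima occur where both diagonal entries negative: (-4, -1), (-1, -1). Count: 2.

2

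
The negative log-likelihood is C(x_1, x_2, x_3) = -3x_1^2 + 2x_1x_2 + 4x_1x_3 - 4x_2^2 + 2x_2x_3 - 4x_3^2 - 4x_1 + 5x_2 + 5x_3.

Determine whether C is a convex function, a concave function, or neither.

C is quadratic, so its Hessian is the constant matrix H = [[-6, 2, 4], [2, -8, 2], [4, 2, -8]].
Leading principal minors: -6, 44, -168.
Signs alternate −, +, − ⇒ H ≺ 0 ⇒ concave.

concave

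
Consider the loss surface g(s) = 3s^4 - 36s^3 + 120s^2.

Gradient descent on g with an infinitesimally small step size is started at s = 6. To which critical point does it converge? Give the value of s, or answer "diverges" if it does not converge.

g'(s) = 12s(s - 5)(s - 4), so g'(6) = 144.
Gradient descent moves in the -g' direction, i.e. s is decreasing.
The nearest critical point in that direction is s = 5, where g'' = 60 > 0 (a local minimum). The iterate converges there.

5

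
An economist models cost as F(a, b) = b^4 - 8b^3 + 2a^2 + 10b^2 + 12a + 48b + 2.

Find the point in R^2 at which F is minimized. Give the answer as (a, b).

(-3, -1)

F(a,b) separates as P(a) + Q(b) + 2, so its minimum is min P + min Q + 2.
P'(a) = 4a + 12 vanishes at a ∈ {-3}; Q'(b) = 4(b - 4)(b - 3)(b + 1) vanishes at b ∈ {-1, 3, 4}.
Local minima of P (where P''>0): P(-3)=-18. Local minima of Q: Q(-1)=-29, Q(4)=96.
So the global minimum of F is P(-3) + Q(-1) + 2 = -18 − 29 + 2 = -45, attained at (-3, -1).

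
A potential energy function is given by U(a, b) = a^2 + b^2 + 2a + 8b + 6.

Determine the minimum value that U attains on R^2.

-11

U(a,b) separates as P(a) + Q(b) + 6, so its minimum is min P + min Q + 6.
P'(a) = 2a + 2 vanishes at a ∈ {-1}; Q'(b) = 2b + 8 vanishes at b ∈ {-4}.
Local minima of P (where P''>0): P(-1)=-1. Local minima of Q: Q(-4)=-16.
So the global minimum of U is P(-1) + Q(-4) + 6 = -1 − 16 + 6 = -11, attained at (-1, -4).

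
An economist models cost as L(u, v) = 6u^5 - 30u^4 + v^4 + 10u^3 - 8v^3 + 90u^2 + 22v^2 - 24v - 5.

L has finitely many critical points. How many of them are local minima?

4

L separates as a function of u plus a function of v, so ∇L=0 decouples.
∂L/∂u = 30u(u - 3)(u - 2)(u + 1) = 0 at u ∈ {-1, 0, 2, 3}; ∂L/∂v = 4(v - 3)(v - 2)(v - 1) = 0 at v ∈ {1, 2, 3}.
The Hessian is diagonal: diag(L_uu, L_vv). Second derivatives: L_uu(-1)=-360, L_uu(0)=180, L_uu(2)=-180, L_uu(3)=360; L_vv(1)=8, L_vv(2)=-4, L_vv(3)=8.
Local minima occur where both diagonal entries positive: (0, 1), (0, 3), (3, 1), (3, 3). Count: 4.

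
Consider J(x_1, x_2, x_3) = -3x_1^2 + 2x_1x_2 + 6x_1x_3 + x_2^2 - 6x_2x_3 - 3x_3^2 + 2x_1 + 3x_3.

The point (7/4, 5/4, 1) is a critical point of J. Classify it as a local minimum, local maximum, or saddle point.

The Hessian is constant: H = [[-6, 2, 6], [2, 2, -6], [6, -6, -6]].
Leading principal minors: Δ₁ = -6, Δ₂ = -16, Δ₃ = 96.
The minors fit neither the all-positive nor the alternating-sign pattern, so H is indefinite: a saddle point.

saddle point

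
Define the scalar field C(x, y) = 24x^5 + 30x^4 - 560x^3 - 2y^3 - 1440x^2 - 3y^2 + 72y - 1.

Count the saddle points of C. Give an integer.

4

C separates as a function of x plus a function of y, so ∇C=0 decouples.
∂C/∂x = 120x(x - 4)(x + 2)(x + 3) = 0 at x ∈ {-3, -2, 0, 4}; ∂C/∂y = -6(y - 3)(y + 4) = 0 at y ∈ {-4, 3}.
The Hessian is diagonal: diag(C_xx, C_yy). Second derivatives: C_xx(-3)=-2520, C_xx(-2)=1440, C_xx(0)=-2880, C_xx(4)=20160; C_yy(-4)=42, C_yy(3)=-42.
Saddle points occur where the two diagonal entries have opposite signs: (-3, -4), (-2, 3), (0, -4), (4, 3). Count: 4.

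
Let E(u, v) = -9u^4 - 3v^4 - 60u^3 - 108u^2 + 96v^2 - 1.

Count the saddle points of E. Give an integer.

4

E separates as a function of u plus a function of v, so ∇E=0 decouples.
∂E/∂u = -36u(u + 2)(u + 3) = 0 at u ∈ {-3, -2, 0}; ∂E/∂v = -12v(v - 4)(v + 4) = 0 at v ∈ {-4, 0, 4}.
The Hessian is diagonal: diag(E_uu, E_vv). Second derivatives: E_uu(-3)=-108, E_uu(-2)=72, E_uu(0)=-216; E_vv(-4)=-384, E_vv(0)=192, E_vv(4)=-384.
Saddle points occur where the two diagonal entries have opposite signs: (-3, 0), (-2, -4), (-2, 4), (0, 0). Count: 4.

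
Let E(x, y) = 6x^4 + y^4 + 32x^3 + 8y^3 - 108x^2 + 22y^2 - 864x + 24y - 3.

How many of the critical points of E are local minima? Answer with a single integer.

4

E separates as a function of x plus a function of y, so ∇E=0 decouples.
∂E/∂x = 24(x - 3)(x + 3)(x + 4) = 0 at x ∈ {-4, -3, 3}; ∂E/∂y = 4(y + 1)(y + 2)(y + 3) = 0 at y ∈ {-3, -2, -1}.
The Hessian is diagonal: diag(E_xx, E_yy). Second derivatives: E_xx(-4)=168, E_xx(-3)=-144, E_xx(3)=1008; E_yy(-3)=8, E_yy(-2)=-4, E_yy(-1)=8.
Local minima occur where both diagonal entries positive: (-4, -3), (-4, -1), (3, -3), (3, -1). Count: 4.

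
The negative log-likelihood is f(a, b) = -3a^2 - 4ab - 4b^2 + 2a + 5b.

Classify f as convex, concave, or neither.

f is quadratic, so its Hessian is the constant matrix H = [[-6, -4], [-4, -8]].
det(H) = 32, tr(H) = -14.
det(H) > 0 and tr(H) < 0, so H is negative definite everywhere: concave.

concave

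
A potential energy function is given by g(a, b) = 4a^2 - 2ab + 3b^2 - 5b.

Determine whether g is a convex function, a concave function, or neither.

convex

g is quadratic, so its Hessian is the constant matrix H = [[8, -2], [-2, 6]].
det(H) = 44, tr(H) = 14.
det(H) > 0 and tr(H) > 0, so H is positive definite everywhere: convex.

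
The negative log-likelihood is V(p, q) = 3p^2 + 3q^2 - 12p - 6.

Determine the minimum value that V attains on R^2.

V(p,q) separates as A(p) + B(q) − 6, so its minimum is min A + min B − 6.
A'(p) = 6p - 12 vanishes at p ∈ {2}; B'(q) = 6q vanishes at q ∈ {0}.
Local minima of A (where A''>0): A(2)=-12. Local minima of B: B(0)=0.
So the global minimum of V is A(2) + B(0) − 6 = -12 + 0 − 6 = -18, attained at (2, 0).

-18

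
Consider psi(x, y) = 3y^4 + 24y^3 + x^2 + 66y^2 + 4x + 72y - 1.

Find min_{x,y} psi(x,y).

psi(x,y) separates as P(x) + Q(y) − 1, so its minimum is min P + min Q − 1.
P'(x) = 2x + 4 vanishes at x ∈ {-2}; Q'(y) = 12(y + 1)(y + 2)(y + 3) vanishes at y ∈ {-3, -2, -1}.
Local minima of P (where P''>0): P(-2)=-4. Local minima of Q: Q(-3)=-27, Q(-1)=-27.
So the global minimum of psi is P(-2) + Q(-3) − 1 = -4 − 27 − 1 = -32, attained at (-2, -3).

-32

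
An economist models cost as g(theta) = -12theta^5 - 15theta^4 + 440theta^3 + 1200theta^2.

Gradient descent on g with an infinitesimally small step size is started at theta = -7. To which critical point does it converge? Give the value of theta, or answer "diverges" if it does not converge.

g'(theta) = -60theta(theta - 5)(theta + 2)(theta + 4), so g'(-7) = -75600.
Gradient descent moves in the -g' direction, i.e. theta is increasing.
The nearest critical point in that direction is theta = -4, where g'' = 4320 > 0 (a local minimum). The iterate converges there.

-4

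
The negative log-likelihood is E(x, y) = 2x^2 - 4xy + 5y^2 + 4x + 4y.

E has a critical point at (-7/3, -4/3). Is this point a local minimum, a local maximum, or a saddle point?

The Hessian of E is constant: H = [[4, -4], [-4, 10]].
det(H) = 4·10 − (-4)² = 24.
det(H) > 0 and tr(H) = 14 > 0, so H is positive definite and the point is a local minimum.

local minimum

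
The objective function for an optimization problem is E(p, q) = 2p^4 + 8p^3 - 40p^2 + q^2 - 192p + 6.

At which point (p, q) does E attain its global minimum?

E(p,q) separates as A(p) + B(q) + 6, so its minimum is min A + min B + 6.
A'(p) = 8(p - 3)(p + 2)(p + 4) vanishes at p ∈ {-4, -2, 3}; B'(q) = 2q vanishes at q ∈ {0}.
Local minima of A (where A''>0): A(-4)=128, A(3)=-558. Local minima of B: B(0)=0.
So the global minimum of E is A(3) + B(0) + 6 = -558 + 0 + 6 = -552, attained at (3, 0).

(3, 0)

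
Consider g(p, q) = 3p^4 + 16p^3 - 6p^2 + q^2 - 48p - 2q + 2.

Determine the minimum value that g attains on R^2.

-159

g(p,q) separates as A(p) + B(q) + 2, so its minimum is min A + min B + 2.
A'(p) = 12(p - 1)(p + 1)(p + 4) vanishes at p ∈ {-4, -1, 1}; B'(q) = 2q - 2 vanishes at q ∈ {1}.
Local minima of A (where A''>0): A(-4)=-160, A(1)=-35. Local minima of B: B(1)=-1.
So the global minimum of g is A(-4) + B(1) + 2 = -160 − 1 + 2 = -159, attained at (-4, 1).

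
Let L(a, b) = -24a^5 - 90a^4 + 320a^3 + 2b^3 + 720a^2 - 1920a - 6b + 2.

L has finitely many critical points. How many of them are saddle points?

4

L separates as a function of a plus a function of b, so ∇L=0 decouples.
∂L/∂a = -120(a - 2)(a - 1)(a + 2)(a + 4) = 0 at a ∈ {-4, -2, 1, 2}; ∂L/∂b = 6(b - 1)(b + 1) = 0 at b ∈ {-1, 1}.
The Hessian is diagonal: diag(L_aa, L_bb). Second derivatives: L_aa(-4)=7200, L_aa(-2)=-2880, L_aa(1)=1800, L_aa(2)=-2880; L_bb(-1)=-12, L_bb(1)=12.
Saddle points occur where the two diagonal entries have opposite signs: (-4, -1), (-2, 1), (1, -1), (2, 1). Count: 4.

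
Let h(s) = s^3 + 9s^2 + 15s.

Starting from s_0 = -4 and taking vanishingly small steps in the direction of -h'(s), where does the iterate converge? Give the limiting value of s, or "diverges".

-1

h'(s) = 3(s + 1)(s + 5), so h'(-4) = -9.
Gradient descent moves in the -h' direction, i.e. s is increasing.
The nearest critical point in that direction is s = -1, where h'' = 12 > 0 (a local minimum). The iterate converges there.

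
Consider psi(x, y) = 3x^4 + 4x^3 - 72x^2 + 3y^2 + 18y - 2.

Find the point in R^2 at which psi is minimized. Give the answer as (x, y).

psi(x,y) separates as P(x) + Q(y) − 2, so its minimum is min P + min Q − 2.
P'(x) = 12x(x - 3)(x + 4) vanishes at x ∈ {-4, 0, 3}; Q'(y) = 6y + 18 vanishes at y ∈ {-3}.
Local minima of P (where P''>0): P(-4)=-640, P(3)=-297. Local minima of Q: Q(-3)=-27.
So the global minimum of psi is P(-4) + Q(-3) − 2 = -640 − 27 − 2 = -669, attained at (-4, -3).

(-4, -3)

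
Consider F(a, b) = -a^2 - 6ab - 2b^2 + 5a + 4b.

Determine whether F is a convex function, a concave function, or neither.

F is quadratic, so its Hessian is the constant matrix H = [[-2, -6], [-6, -4]].
det(H) = -28, tr(H) = -6.
det(H) < 0, so H is indefinite: neither convex nor concave.

neither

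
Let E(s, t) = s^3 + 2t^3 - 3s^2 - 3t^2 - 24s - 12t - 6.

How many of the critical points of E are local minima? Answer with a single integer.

1

E separates as a function of s plus a function of t, so ∇E=0 decouples.
∂E/∂s = 3(s - 4)(s + 2) = 0 at s ∈ {-2, 4}; ∂E/∂t = 6(t - 2)(t + 1) = 0 at t ∈ {-1, 2}.
The Hessian is diagonal: diag(E_ss, E_tt). Second derivatives: E_ss(-2)=-18, E_ss(4)=18; E_tt(-1)=-18, E_tt(2)=18.
Local minima occur where both diagonal entries positive: (4, 2). Count: 1.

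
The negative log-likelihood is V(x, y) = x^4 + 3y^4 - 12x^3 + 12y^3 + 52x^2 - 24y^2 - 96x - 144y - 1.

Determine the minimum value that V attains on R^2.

-305

V(x,y) separates as P(x) + Q(y) − 1, so its minimum is min P + min Q − 1.
P'(x) = 4(x - 4)(x - 3)(x - 2) vanishes at x ∈ {2, 3, 4}; Q'(y) = 12(y - 2)(y + 2)(y + 3) vanishes at y ∈ {-3, -2, 2}.
Local minima of P (where P''>0): P(2)=-64, P(4)=-64. Local minima of Q: Q(-3)=135, Q(2)=-240.
So the global minimum of V is P(2) + Q(2) − 1 = -64 − 240 − 1 = -305, attained at (2, 2).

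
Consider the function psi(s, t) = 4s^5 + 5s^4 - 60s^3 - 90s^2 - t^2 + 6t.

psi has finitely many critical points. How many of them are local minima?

0

psi separates as a function of s plus a function of t, so ∇psi=0 decouples.
∂psi/∂s = 20s(s - 3)(s + 1)(s + 3) = 0 at s ∈ {-3, -1, 0, 3}; ∂psi/∂t = -2(t - 3) = 0 at t ∈ {3}.
The Hessian is diagonal: diag(psi_ss, psi_tt). Second derivatives: psi_ss(-3)=-720, psi_ss(-1)=160, psi_ss(0)=-180, psi_ss(3)=1440; psi_tt(3)=-2.
Local minima occur where both diagonal entries positive: none. Count: 0.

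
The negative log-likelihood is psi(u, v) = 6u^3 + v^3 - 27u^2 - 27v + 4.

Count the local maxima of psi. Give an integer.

psi separates as a function of u plus a function of v, so ∇psi=0 decouples.
∂psi/∂u = 18u(u - 3) = 0 at u ∈ {0, 3}; ∂psi/∂v = 3(v - 3)(v + 3) = 0 at v ∈ {-3, 3}.
The Hessian is diagonal: diag(psi_uu, psi_vv). Second derivatives: psi_uu(0)=-54, psi_uu(3)=54; psi_vv(-3)=-18, psi_vv(3)=18.
Local maxima occur where both diagonal entries negative: (0, -3). Count: 1.

1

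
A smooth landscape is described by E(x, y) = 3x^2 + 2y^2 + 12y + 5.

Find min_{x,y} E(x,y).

-13

E(x,y) separates as P(x) + Q(y) + 5, so its minimum is min P + min Q + 5.
P'(x) = 6x vanishes at x ∈ {0}; Q'(y) = 4y + 12 vanishes at y ∈ {-3}.
Local minima of P (where P''>0): P(0)=0. Local minima of Q: Q(-3)=-18.
So the global minimum of E is P(0) + Q(-3) + 5 = 0 − 18 + 5 = -13, attained at (0, -3).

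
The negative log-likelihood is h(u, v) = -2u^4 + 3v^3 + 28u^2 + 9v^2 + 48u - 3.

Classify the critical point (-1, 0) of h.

local minimum

The mixed partial ∂²h/∂u∂v is 0, so the Hessian at any point is diag(h_uu, h_vv) = diag(8(-3u^2 + 7), 18(v + 1)).
At (-1, 0): H = diag(32, 18).
Both eigenvalues are positive, so H is positive definite: a local minimum.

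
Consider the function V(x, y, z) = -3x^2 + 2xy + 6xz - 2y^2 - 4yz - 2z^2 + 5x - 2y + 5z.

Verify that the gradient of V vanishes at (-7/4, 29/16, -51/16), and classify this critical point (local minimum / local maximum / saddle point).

∇V = (-6x + 2y + 6z + 5, 2x - 4y - 4z - 2, 6x - 4y - 4z + 5); substituting (-7/4, 29/16, -51/16) gives ∇V = (0, 0, 0), so (-7/4, 29/16, -51/16) is indeed a critical point.
The Hessian is constant: H = [[-6, 2, 6], [2, -4, -4], [6, -4, -4]].
Leading principal minors: Δ₁ = -6, Δ₂ = 20, Δ₃ = 64.
The minors fit neither the all-positive nor the alternating-sign pattern, so H is indefinite: a saddle point.

saddle point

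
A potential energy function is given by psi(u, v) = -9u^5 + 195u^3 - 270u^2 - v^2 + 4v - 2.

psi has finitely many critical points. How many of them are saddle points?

2

psi separates as a function of u plus a function of v, so ∇psi=0 decouples.
∂psi/∂u = -45u(u - 3)(u - 1)(u + 4) = 0 at u ∈ {-4, 0, 1, 3}; ∂psi/∂v = -2(v - 2) = 0 at v ∈ {2}.
The Hessian is diagonal: diag(psi_uu, psi_vv). Second derivatives: psi_uu(-4)=6300, psi_uu(0)=-540, psi_uu(1)=450, psi_uu(3)=-1890; psi_vv(2)=-2.
Saddle points occur where the two diagonal entries have opposite signs: (-4, 2), (1, 2). Count: 2.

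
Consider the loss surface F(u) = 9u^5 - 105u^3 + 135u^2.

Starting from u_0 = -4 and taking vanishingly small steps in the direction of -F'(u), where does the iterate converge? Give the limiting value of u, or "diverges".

F'(u) = 45u(u - 2)(u - 1)(u + 3), so F'(-4) = 5400.
Gradient descent moves in the -F' direction, i.e. u is decreasing.
There is no critical point below u=-4, and F' keeps the same sign, so the iterate runs off to −∞.

diverges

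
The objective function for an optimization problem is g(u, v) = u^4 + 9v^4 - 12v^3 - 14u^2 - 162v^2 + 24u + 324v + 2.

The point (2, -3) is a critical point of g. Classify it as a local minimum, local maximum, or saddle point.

local minimum

The mixed partial ∂²g/∂u∂v is 0, so the Hessian at any point is diag(g_uu, g_vv) = diag(4(3u^2 - 7), 36(3v^2 - 2v - 9)).
At (2, -3): H = diag(20, 864).
Both eigenvalues are positive, so H is positive definite: a local minimum.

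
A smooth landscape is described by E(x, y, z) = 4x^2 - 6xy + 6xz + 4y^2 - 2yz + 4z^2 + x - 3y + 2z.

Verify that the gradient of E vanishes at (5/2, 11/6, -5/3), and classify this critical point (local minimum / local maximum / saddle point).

local minimum

∇E = (8x - 6y + 6z + 1, -6x + 8y - 2z - 3, 6x - 2y + 8z + 2); substituting (5/2, 11/6, -5/3) gives ∇E = (0, 0, 0), so (5/2, 11/6, -5/3) is indeed a critical point.
The Hessian is constant: H = [[8, -6, 6], [-6, 8, -2], [6, -2, 8]].
Leading principal minors: Δ₁ = 8, Δ₂ = 28, Δ₃ = 48.
All leading minors are positive, so H is positive definite: a local minimum.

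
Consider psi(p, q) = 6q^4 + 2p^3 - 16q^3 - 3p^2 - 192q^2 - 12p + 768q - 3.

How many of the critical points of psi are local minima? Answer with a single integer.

psi separates as a function of p plus a function of q, so ∇psi=0 decouples.
∂psi/∂p = 6(p - 2)(p + 1) = 0 at p ∈ {-1, 2}; ∂psi/∂q = 24(q - 4)(q - 2)(q + 4) = 0 at q ∈ {-4, 2, 4}.
The Hessian is diagonal: diag(psi_pp, psi_qq). Second derivatives: psi_pp(-1)=-18, psi_pp(2)=18; psi_qq(-4)=1152, psi_qq(2)=-288, psi_qq(4)=384.
Local minima occur where both diagonal entries positive: (2, -4), (2, 4). Count: 2.

2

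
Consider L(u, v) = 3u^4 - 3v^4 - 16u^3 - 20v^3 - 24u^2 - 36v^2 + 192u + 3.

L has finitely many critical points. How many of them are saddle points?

5

L separates as a function of u plus a function of v, so ∇L=0 decouples.
∂L/∂u = 12(u - 4)(u - 2)(u + 2) = 0 at u ∈ {-2, 2, 4}; ∂L/∂v = -12v(v + 2)(v + 3) = 0 at v ∈ {-3, -2, 0}.
The Hessian is diagonal: diag(L_uu, L_vv). Second derivatives: L_uu(-2)=288, L_uu(2)=-96, L_uu(4)=144; L_vv(-3)=-36, L_vv(-2)=24, L_vv(0)=-72.
Saddle points occur where the two diagonal entries have opposite signs: (-2, -3), (-2, 0), (2, -2), (4, -3), (4, 0). Count: 5.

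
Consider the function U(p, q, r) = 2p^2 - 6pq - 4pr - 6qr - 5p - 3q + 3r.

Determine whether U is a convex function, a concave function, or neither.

neither

U is quadratic, so its Hessian is the constant matrix H = [[4, -6, -4], [-6, 0, -6], [-4, -6, 0]].
Leading principal minors: 4, -36, -432.
Neither pattern holds ⇒ H is indefinite ⇒ neither convex nor concave.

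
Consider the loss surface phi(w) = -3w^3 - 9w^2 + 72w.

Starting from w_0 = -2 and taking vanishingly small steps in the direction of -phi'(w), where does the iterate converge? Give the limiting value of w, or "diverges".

phi'(w) = -9(w - 2)(w + 4), so phi'(-2) = 72.
Gradient descent moves in the -phi' direction, i.e. w is decreasing.
The nearest critical point in that direction is w = -4, where phi'' = 54 > 0 (a local minimum). The iterate converges there.

-4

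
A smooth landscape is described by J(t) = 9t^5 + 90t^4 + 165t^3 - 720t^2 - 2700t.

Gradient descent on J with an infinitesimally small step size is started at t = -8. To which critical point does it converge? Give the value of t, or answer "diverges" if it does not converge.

J'(t) = 45(t - 2)(t + 2)(t + 3)(t + 5), so J'(-8) = 40500.
Gradient descent moves in the -J' direction, i.e. t is decreasing.
There is no critical point below t=-8, and J' keeps the same sign, so the iterate runs off to −∞.

diverges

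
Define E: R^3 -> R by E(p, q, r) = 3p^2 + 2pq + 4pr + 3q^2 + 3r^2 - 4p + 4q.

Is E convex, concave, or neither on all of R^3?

E is quadratic, so its Hessian is the constant matrix H = [[6, 2, 4], [2, 6, 0], [4, 0, 6]].
Leading principal minors: 6, 32, 96.
All positive ⇒ H ≻ 0 ⇒ convex.

convex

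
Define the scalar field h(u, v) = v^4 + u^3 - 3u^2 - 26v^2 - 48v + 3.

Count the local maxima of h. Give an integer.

1

h separates as a function of u plus a function of v, so ∇h=0 decouples.
∂h/∂u = 3u(u - 2) = 0 at u ∈ {0, 2}; ∂h/∂v = 4(v - 4)(v + 1)(v + 3) = 0 at v ∈ {-3, -1, 4}.
The Hessian is diagonal: diag(h_uu, h_vv). Second derivatives: h_uu(0)=-6, h_uu(2)=6; h_vv(-3)=56, h_vv(-1)=-40, h_vv(4)=140.
Local maxima occur where both diagonal entries negative: (0, -1). Count: 1.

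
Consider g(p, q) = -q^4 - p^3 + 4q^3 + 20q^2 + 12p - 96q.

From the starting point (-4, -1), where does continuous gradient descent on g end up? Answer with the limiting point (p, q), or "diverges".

(-2, 2)

g is separable, so gradient descent decouples: p follows -∂g/∂p, q follows -∂g/∂q.
∂g/∂p = -3(p - 2)(p + 2); at p=-4 this is -36, so p increases.
∂g/∂q = -4(q - 4)(q - 2)(q + 3); at q=-1 this is -120, so q increases.
p converges to its nearest critical value -2 (a local min of the p-part); q converges to 2. The iterate converges to (-2, 2).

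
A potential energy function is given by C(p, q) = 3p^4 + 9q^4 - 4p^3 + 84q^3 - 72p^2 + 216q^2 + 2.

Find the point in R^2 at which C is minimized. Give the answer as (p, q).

(4, 0)

C(p,q) separates as A(p) + B(q) + 2, so its minimum is min A + min B + 2.
A'(p) = 12p(p - 4)(p + 3) vanishes at p ∈ {-3, 0, 4}; B'(q) = 36q(q + 3)(q + 4) vanishes at q ∈ {-4, -3, 0}.
Local minima of A (where A''>0): A(-3)=-297, A(4)=-640. Local minima of B: B(-4)=384, B(0)=0.
So the global minimum of C is A(4) + B(0) + 2 = -640 + 0 + 2 = -638, attained at (4, 0).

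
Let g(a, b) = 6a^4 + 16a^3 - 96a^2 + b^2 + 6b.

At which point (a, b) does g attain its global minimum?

(-4, -3)

g(a,b) separates as P(a) + Q(b), so its minimum is min P + min Q.
P'(a) = 24a(a - 2)(a + 4) vanishes at a ∈ {-4, 0, 2}; Q'(b) = 2b + 6 vanishes at b ∈ {-3}.
Local minima of P (where P''>0): P(-4)=-1024, P(2)=-160. Local minima of Q: Q(-3)=-9.
So the global minimum of g is P(-4) + Q(-3) = -1024 − 9 = -1033, attained at (-4, -3).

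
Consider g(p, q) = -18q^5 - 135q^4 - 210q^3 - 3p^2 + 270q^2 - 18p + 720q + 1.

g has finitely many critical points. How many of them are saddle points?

2

g separates as a function of p plus a function of q, so ∇g=0 decouples.
∂g/∂p = -6(p + 3) = 0 at p ∈ {-3}; ∂g/∂q = -90(q - 1)(q + 1)(q + 2)(q + 4) = 0 at q ∈ {-4, -2, -1, 1}.
The Hessian is diagonal: diag(g_pp, g_qq). Second derivatives: g_pp(-3)=-6; g_qq(-4)=2700, g_qq(-2)=-540, g_qq(-1)=540, g_qq(1)=-2700.
Saddle points occur where the two diagonal entries have opposite signs: (-3, -4), (-3, -1). Count: 2.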